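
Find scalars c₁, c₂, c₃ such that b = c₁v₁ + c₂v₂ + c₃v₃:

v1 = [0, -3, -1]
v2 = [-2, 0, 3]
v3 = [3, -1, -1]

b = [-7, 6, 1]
c1 = -1, c2 = -1, c3 = -3

b = -1·v1 + -1·v2 + -3·v3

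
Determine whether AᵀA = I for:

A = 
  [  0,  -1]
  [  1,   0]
Yes

AᵀA = 
  [  1,   0]
  [  0,   1]
= I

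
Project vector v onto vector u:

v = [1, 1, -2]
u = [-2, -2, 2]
v·u = (1)(-2) + (1)(-2) + (-2)(2) = -8
u·u = (-2)² + (-2)² + (2)² = 12
proj_u(v) = (v·u / u·u) × u = (-8/12) × u = (-2/3) × u

proj_u(v) = [4/3, 4/3, -4/3]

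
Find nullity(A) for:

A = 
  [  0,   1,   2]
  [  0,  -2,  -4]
nullity(A) = 2

Row reduce:
R2 → R2 + (2)·R1
REF = 
  [  0,   1,   2]
  [  0,   0,   0]
Pivot columns: 2 → 1 pivot.
rank(A) = 1, so nullity(A) = 3 - 1 = 2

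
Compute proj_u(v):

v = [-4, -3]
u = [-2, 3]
proj_u(v) = [2/13, -3/13]

v·u = (-4)(-2) + (-3)(3) = -1
u·u = (-2)² + (3)² = 13
proj_u(v) = (v·u / u·u) × u = (-1/13) × u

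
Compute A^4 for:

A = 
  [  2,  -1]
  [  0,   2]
A^4 = 
  [ 16, -32]
  [  0,  16]

A² = A·A:
A²[1,1] = (2)(2) + (-1)(0) = 4
A²[1,2] = (2)(-1) + (-1)(2) = -4
A²[2,1] = (0)(2) + (2)(0) = 0
A²[2,2] = (0)(-1) + (2)(2) = 4
A² = 
  [  4,  -4]
  [  0,   4]

A^3 = A^2·A:
A^3[1,1] = (4)(2) + (-4)(0) = 8
A^3[1,2] = (4)(-1) + (-4)(2) = -12
A^3[2,1] = (0)(2) + (4)(0) = 0
A^3[2,2] = (0)(-1) + (4)(2) = 8
A^3 = 
  [  8, -12]
  [  0,   8]

A^4 = A^3·A:
A^4[1,1] = (8)(2) + (-12)(0) = 16
A^4[1,2] = (8)(-1) + (-12)(2) = -32
A^4[2,1] = (0)(2) + (8)(0) = 0
A^4[2,2] = (0)(-1) + (8)(2) = 16
A^4 = 
  [ 16, -32]
  [  0,  16]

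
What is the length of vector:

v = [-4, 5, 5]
8.124

||v||₂ = √((-4)² + (5)² + (5)²) = √66 = 8.124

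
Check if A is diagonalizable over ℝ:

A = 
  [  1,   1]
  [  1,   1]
Yes

tr(A) = 2, det(A) = 0
Characteristic polynomial: λ² - tr(A)λ + det(A) = λ² - 2λ
λ² - 2λ = λ(λ - 2)
Eigenvalues: 2, 0
λ=0: alg. mult. = 1, geom. mult. = 2 - rank(A - (0)I) = 2 - 1 = 1
λ=2: alg. mult. = 1, geom. mult. = 2 - rank(A - (2)I) = 2 - 1 = 1
Sum of geometric multiplicities equals n, so A has n independent eigenvectors.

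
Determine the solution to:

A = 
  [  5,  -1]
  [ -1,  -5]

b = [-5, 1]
Row reduce the augmented matrix [A|b]:
R2 → R2 + (1/5)·R1
REF = 
  [    5,    -1,    -5]
  [    0, -26/5,     0]

Back-substitution:
x₂ = 0 / (-26/5) = 0
x₁ = (-5 - (-1)(0)) / 5 = -1

x = [-1, 0]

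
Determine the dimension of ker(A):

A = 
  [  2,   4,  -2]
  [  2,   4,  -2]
nullity(A) = 2

Row reduce:
R2 → R2 - (1)·R1
REF = 
  [  2,   4,  -2]
  [  0,   0,   0]
Pivot columns: 1 → 1 pivot.
rank(A) = 1, so nullity(A) = 3 - 1 = 2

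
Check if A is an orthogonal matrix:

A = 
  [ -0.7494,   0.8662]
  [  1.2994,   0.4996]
No

AᵀA = 
  [  2.2500,   0]
  [  0,   0.9999]
≠ I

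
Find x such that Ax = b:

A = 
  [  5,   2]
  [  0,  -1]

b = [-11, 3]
Row reduce the augmented matrix [A|b]:
(already in echelon form)
REF = 
  [  5,   2, -11]
  [  0,  -1,   3]

Back-substitution:
x₂ = 3 / (-1) = -3
x₁ = (-11 - (2)(-3)) / 5 = -1

x = [-1, -3]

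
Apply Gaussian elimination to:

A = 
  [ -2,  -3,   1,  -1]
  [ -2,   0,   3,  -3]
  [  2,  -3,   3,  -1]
Row operations:
R2 → R2 - (1)·R1
R3 → R3 + (1)·R1
R3 → R3 + (2)·R2

Resulting echelon form:
REF = 
  [ -2,  -3,   1,  -1]
  [  0,   3,   2,  -2]
  [  0,   0,   8,  -6]

Rank = 3 (number of non-zero pivot rows).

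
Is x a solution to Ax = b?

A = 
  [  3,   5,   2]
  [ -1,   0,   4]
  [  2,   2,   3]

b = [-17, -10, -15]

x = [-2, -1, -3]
Yes

Ax = [-17, -10, -15] = b ✓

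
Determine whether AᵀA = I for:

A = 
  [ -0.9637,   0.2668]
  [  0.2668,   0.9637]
Yes

AᵀA = 
  [  0.9999,   0]
  [  0,   0.9999]
≈ I (equal to I up to the 4-dp rounding of the entries)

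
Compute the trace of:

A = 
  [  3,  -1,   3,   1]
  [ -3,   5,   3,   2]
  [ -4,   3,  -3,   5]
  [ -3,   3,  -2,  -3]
2

tr(A) = 3 + 5 + -3 + -3 = 2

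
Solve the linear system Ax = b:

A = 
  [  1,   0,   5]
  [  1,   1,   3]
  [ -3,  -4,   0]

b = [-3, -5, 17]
Row reduce the augmented matrix [A|b]:
R2 → R2 - (1)·R1
R3 → R3 + (3)·R1
R3 → R3 + (4)·R2
REF = 
  [  1,   0,   5,  -3]
  [  0,   1,  -2,  -2]
  [  0,   0,   7,   0]

Back-substitution:
x₃ = 0 / 7 = 0
x₂ = (-2 - (-2)(0)) / 1 = -2
x₁ = (-3 - (0)(-2) - (5)(0)) / 1 = -3

x = [-3, -2, 0]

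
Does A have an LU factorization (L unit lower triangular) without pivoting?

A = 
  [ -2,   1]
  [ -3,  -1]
Yes.
A[1,1] = -2 ≠ 0, so Gaussian elimination proceeds without a row swap: multiplier ℓ₂₁ = (-3)/(-2) = 3/2, and U[2,2] = -1 - (3/2)(1) = -5/2.
L = 
  [  1,   0]
  [3/2,   1]
U = 
  [  -2,    1]
  [   0, -5/2]
Check row 2 of LU: [(3/2)(-2), (3/2)(1) + (-5/2)] = [-3, -1] = row 2 of A ✓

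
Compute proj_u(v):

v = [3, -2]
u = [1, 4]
proj_u(v) = [-5/17, -20/17]

v·u = (3)(1) + (-2)(4) = -5
u·u = (1)² + (4)² = 17
proj_u(v) = (v·u / u·u) × u = (-5/17) × u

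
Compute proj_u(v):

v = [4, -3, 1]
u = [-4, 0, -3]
proj_u(v) = [76/25, 0, 57/25]

v·u = (4)(-4) + (-3)(0) + (1)(-3) = -19
u·u = (-4)² + (0)² + (-3)² = 25
proj_u(v) = (v·u / u·u) × u = (-19/25) × u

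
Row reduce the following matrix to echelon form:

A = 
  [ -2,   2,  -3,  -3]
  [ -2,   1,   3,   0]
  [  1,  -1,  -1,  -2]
Row operations:
R2 → R2 - (1)·R1
R3 → R3 + (1/2)·R1

Resulting echelon form:
REF = 
  [  -2,    2,   -3,   -3]
  [   0,   -1,    6,    3]
  [   0,    0, -5/2, -7/2]

Rank = 3 (number of non-zero pivot rows).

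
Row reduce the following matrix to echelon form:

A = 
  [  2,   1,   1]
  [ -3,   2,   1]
Row operations:
R2 → R2 + (3/2)·R1

Resulting echelon form:
REF = 
  [  2,   1,   1]
  [  0, 7/2, 5/2]

Rank = 2 (number of non-zero pivot rows).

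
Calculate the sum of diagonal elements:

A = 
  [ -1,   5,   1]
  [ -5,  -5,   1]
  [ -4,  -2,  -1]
-7

tr(A) = -1 + -5 + -1 = -7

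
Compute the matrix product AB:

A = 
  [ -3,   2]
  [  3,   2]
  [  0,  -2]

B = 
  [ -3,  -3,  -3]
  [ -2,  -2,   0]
AB = 
  [  5,   5,   9]
  [-13, -13,  -9]
  [  4,   4,   0]

A is 3×2 and B is 2×3, so AB is 3×3. Each entry is (row of A)·(column of B):
AB[1,1] = (-3)(-3) + (2)(-2) = 5
AB[1,2] = (-3)(-3) + (2)(-2) = 5
AB[1,3] = (-3)(-3) + (2)(0) = 9
AB[2,1] = (3)(-3) + (2)(-2) = -13
AB[2,2] = (3)(-3) + (2)(-2) = -13
AB[2,3] = (3)(-3) + (2)(0) = -9
AB[3,1] = (0)(-3) + (-2)(-2) = 4
AB[3,2] = (0)(-3) + (-2)(-2) = 4
AB[3,3] = (0)(-3) + (-2)(0) = 0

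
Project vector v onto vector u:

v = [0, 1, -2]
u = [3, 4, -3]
proj_u(v) = [15/17, 20/17, -15/17]

v·u = (0)(3) + (1)(4) + (-2)(-3) = 10
u·u = (3)² + (4)² + (-3)² = 34
proj_u(v) = (v·u / u·u) × u = (10/34) × u = (5/17) × u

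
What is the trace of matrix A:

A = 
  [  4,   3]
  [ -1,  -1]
3

tr(A) = 4 + -1 = 3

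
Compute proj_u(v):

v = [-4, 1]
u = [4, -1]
v·u = (-4)(4) + (1)(-1) = -17
u·u = (4)² + (-1)² = 17
proj_u(v) = (v·u / u·u) × u = (-17/17) × u = (-1) × u

proj_u(v) = [-4, 1]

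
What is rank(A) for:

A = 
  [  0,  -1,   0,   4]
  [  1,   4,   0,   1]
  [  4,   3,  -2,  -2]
rank(A) = 3

Row reduce:
Swap R1 ↔ R2
R3 → R3 - (4)·R1
R3 → R3 - (13)·R2
REF = 
  [  1,   4,   0,   1]
  [  0,  -1,   0,   4]
  [  0,   0,  -2, -58]
Pivot columns: 1, 2, 3 → 3 pivots.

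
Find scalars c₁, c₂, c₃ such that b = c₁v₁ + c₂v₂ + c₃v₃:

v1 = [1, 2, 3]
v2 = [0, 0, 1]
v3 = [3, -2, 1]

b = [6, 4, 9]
c1 = 3, c2 = -1, c3 = 1

b = 3·v1 + -1·v2 + 1·v3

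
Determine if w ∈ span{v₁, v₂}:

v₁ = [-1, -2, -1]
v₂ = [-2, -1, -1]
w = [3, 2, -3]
No

Form the augmented matrix and row-reduce:
[v₁|v₂|w] = 
  [ -1,  -2,   3]
  [ -2,  -1,   2]
  [ -1,  -1,  -3]
R2 → R2 - (2)·R1
R3 → R3 - (1)·R1
R3 → R3 - (1/3)·R2
REF = 
  [   -1,    -2,     3]
  [    0,     3,    -4]
  [    0,     0, -14/3]

Row 3 reads [0 0 | -14/3], i.e. 0 = -14/3, so the system is inconsistent and w ∉ span{v₁, v₂}.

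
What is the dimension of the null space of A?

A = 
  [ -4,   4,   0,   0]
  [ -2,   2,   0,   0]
nullity(A) = 3

Row reduce:
R2 → R2 - (1/2)·R1
REF = 
  [ -4,   4,   0,   0]
  [  0,   0,   0,   0]
Pivot columns: 1 → 1 pivot.
rank(A) = 1, so nullity(A) = 4 - 1 = 3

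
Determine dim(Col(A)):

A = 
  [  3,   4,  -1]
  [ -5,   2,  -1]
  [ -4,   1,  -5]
Row reduce:
R2 → R2 + (5/3)·R1
R3 → R3 + (4/3)·R1
R3 → R3 - (19/26)·R2
REF = 
  [     3,      4,     -1]
  [     0,   26/3,   -8/3]
  [     0,      0, -57/13]
Pivot columns: 1, 2, 3 → 3 pivots.
dim(Col(A)) = number of pivot columns = 3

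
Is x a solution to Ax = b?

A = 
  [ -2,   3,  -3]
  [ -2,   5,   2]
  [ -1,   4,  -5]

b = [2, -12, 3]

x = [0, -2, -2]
No

Ax = [0, -14, 2] ≠ b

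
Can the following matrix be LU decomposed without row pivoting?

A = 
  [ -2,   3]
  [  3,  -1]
Yes.
A[1,1] = -2 ≠ 0, so Gaussian elimination proceeds without a row swap: multiplier ℓ₂₁ = (3)/(-2) = -3/2, and U[2,2] = -1 - (-3/2)(3) = 7/2.
L = 
  [   1,    0]
  [-3/2,    1]
U = 
  [ -2,   3]
  [  0, 7/2]
Check row 2 of LU: [(-3/2)(-2), (-3/2)(3) + (7/2)] = [3, -1] = row 2 of A ✓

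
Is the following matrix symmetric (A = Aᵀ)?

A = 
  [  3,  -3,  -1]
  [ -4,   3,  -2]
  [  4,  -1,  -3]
No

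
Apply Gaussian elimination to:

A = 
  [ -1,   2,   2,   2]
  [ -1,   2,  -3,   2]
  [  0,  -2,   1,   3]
Row operations:
R2 → R2 - (1)·R1
Swap R2 ↔ R3

Resulting echelon form:
REF = 
  [ -1,   2,   2,   2]
  [  0,  -2,   1,   3]
  [  0,   0,  -5,   0]

Rank = 3 (number of non-zero pivot rows).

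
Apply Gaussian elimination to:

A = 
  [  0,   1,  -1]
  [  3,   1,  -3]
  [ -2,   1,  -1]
Row operations:
Swap R1 ↔ R2
R3 → R3 + (2/3)·R1
R3 → R3 - (5/3)·R2

Resulting echelon form:
REF = 
  [   3,    1,   -3]
  [   0,    1,   -1]
  [   0,    0, -4/3]

Rank = 3 (number of non-zero pivot rows).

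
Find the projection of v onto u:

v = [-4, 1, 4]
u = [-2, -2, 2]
proj_u(v) = [-7/3, -7/3, 7/3]

v·u = (-4)(-2) + (1)(-2) + (4)(2) = 14
u·u = (-2)² + (-2)² + (2)² = 12
proj_u(v) = (v·u / u·u) × u = (14/12) × u = (7/6) × u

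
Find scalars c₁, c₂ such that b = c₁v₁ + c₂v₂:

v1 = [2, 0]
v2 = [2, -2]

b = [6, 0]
c1 = 3, c2 = 0

b = 3·v1 + 0·v2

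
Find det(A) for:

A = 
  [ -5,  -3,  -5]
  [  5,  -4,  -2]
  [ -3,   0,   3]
147

Cofactor expansion along row 1:
det(A) = (-5)·((-4)(3) - (-2)(0)) - (-3)·((5)(3) - (-2)(-3)) + (-5)·((5)(0) - (-4)(-3))
  = (-5)(-12) - (-3)(9) + (-5)(-12)
  = 147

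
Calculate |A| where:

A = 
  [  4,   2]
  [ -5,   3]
22

For a 2×2 matrix, det = ad - bc = (4)(3) - (2)(-5) = 22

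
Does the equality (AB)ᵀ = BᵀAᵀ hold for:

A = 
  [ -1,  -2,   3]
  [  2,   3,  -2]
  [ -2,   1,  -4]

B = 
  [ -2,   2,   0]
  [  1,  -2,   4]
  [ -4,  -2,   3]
Yes

(AB)ᵀ = 
  [-12,   7,  21]
  [ -4,   2,   2]
  [  1,   6,  -8]

BᵀAᵀ = 
  [-12,   7,  21]
  [ -4,   2,   2]
  [  1,   6,  -8]

Both sides are equal — this is the standard identity (AB)ᵀ = BᵀAᵀ, which holds for all A, B.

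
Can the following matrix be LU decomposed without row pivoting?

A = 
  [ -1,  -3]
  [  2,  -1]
Yes.
A[1,1] = -1 ≠ 0, so Gaussian elimination proceeds without a row swap: multiplier ℓ₂₁ = (2)/(-1) = -2, and U[2,2] = -1 - (-2)(-3) = -7.
L = 
  [  1,   0]
  [ -2,   1]
U = 
  [ -1,  -3]
  [  0,  -7]
Check row 2 of LU: [(-2)(-1), (-2)(-3) + (-7)] = [2, -1] = row 2 of A ✓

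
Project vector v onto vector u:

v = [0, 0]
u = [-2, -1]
proj_u(v) = [0, 0]

v·u = (0)(-2) + (0)(-1) = 0
u·u = (-2)² + (-1)² = 5
proj_u(v) = (v·u / u·u) × u = (0/5) × u = (0) × u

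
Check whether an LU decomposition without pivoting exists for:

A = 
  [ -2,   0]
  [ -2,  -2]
Yes.
A[1,1] = -2 ≠ 0, so Gaussian elimination proceeds without a row swap: multiplier ℓ₂₁ = (-2)/(-2) = 1, and U[2,2] = -2 - (1)(0) = -2.
L = 
  [  1,   0]
  [  1,   1]
U = 
  [ -2,   0]
  [  0,  -2]
Check row 2 of LU: [(1)(-2), (1)(0) + (-2)] = [-2, -2] = row 2 of A ✓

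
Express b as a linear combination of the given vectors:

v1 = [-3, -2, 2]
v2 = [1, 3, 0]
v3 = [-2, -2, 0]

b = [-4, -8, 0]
c1 = 0, c2 = -2, c3 = 1

b = 0·v1 + -2·v2 + 1·v3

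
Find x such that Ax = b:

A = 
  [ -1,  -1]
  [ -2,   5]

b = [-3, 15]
x = [0, 3]

Row reduce the augmented matrix [A|b]:
R2 → R2 - (2)·R1
REF = 
  [ -1,  -1,  -3]
  [  0,   7,  21]

Back-substitution:
x₂ = 21 / 7 = 3
x₁ = (-3 - (-1)(3)) / (-1) = 0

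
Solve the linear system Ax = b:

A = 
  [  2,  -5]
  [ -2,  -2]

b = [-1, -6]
x = [2, 1]

Row reduce the augmented matrix [A|b]:
R2 → R2 + (1)·R1
REF = 
  [  2,  -5,  -1]
  [  0,  -7,  -7]

Back-substitution:
x₂ = (-7) / (-7) = 1
x₁ = (-1 - (-5)(1)) / 2 = 2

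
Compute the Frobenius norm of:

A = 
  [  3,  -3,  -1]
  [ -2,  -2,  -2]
||A||_F = 5.568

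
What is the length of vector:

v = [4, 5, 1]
6.481

||v||₂ = √((4)² + (5)² + (1)²) = √42 = 6.481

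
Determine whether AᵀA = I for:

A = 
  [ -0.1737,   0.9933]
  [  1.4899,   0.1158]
No

AᵀA = 
  [  2.2500,   0]
  [  0,   1.0001]
≠ I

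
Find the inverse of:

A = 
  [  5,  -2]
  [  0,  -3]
det(A) = (5)(-3) - (-2)(0) = -15
For a 2×2 matrix, A⁻¹ = (1/det(A)) · [[d, -b], [-c, a]]
    = (-1/15) · [[-3, 2], [0, 5]]

A⁻¹ = 
  [  1/5, -2/15]
  [    0,  -1/3]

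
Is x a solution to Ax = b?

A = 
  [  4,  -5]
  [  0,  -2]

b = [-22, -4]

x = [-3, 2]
Yes

Ax = [-22, -4] = b ✓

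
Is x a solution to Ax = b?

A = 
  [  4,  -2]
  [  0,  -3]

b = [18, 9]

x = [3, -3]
Yes

Ax = [18, 9] = b ✓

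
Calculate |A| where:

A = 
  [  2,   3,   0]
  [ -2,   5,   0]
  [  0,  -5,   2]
Cofactor expansion along row 1:
det(A) = (2)·((5)(2) - (0)(-5)) - (3)·((-2)(2) - (0)(0)) + (0)·((-2)(-5) - (5)(0))
  = (2)(10) - (3)(-4) + (0)(10)
  = 32

det(A) = 32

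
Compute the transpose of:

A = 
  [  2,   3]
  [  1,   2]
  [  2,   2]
Aᵀ = 
  [  2,   1,   2]
  [  3,   2,   2]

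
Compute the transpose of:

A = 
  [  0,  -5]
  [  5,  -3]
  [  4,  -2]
Aᵀ = 
  [  0,   5,   4]
  [ -5,  -3,  -2]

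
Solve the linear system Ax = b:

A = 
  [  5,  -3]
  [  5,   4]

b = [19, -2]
Row reduce the augmented matrix [A|b]:
R2 → R2 - (1)·R1
REF = 
  [  5,  -3,  19]
  [  0,   7, -21]

Back-substitution:
x₂ = (-21) / 7 = -3
x₁ = (19 - (-3)(-3)) / 5 = 2

x = [2, -3]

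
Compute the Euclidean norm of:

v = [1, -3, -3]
4.359

||v||₂ = √((1)² + (-3)² + (-3)²) = √19 = 4.359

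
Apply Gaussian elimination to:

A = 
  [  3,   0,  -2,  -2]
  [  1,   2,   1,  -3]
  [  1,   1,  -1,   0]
Row operations:
R2 → R2 - (1/3)·R1
R3 → R3 - (1/3)·R1
R3 → R3 - (1/2)·R2

Resulting echelon form:
REF = 
  [   3,    0,   -2,   -2]
  [   0,    2,  5/3, -7/3]
  [   0,    0, -7/6, 11/6]

Rank = 3 (number of non-zero pivot rows).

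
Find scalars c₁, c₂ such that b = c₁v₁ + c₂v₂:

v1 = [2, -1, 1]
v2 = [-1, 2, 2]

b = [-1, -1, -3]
c1 = -1, c2 = -1

b = -1·v1 + -1·v2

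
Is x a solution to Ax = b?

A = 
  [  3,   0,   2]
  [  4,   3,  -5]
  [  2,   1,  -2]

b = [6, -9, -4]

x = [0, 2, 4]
No

Ax = [8, -14, -6] ≠ b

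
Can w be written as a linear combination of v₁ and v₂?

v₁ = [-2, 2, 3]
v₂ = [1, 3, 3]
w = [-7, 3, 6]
Yes

Form the augmented matrix and row-reduce:
[v₁|v₂|w] = 
  [ -2,   1,  -7]
  [  2,   3,   3]
  [  3,   3,   6]
R2 → R2 + (1)·R1
R3 → R3 + (3/2)·R1
R3 → R3 - (9/8)·R2
REF = 
  [ -2,   1,  -7]
  [  0,   4,  -4]
  [  0,   0,   0]

No row of the form [0 0 | nonzero], so the system is consistent. Back-substitution gives c₁ = 3, c₂ = -1: w = (3)·v₁ + (-1)·v₂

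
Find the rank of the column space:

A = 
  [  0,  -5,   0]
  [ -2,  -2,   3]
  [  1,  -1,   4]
Row reduce:
Swap R1 ↔ R2
R3 → R3 + (1/2)·R1
R3 → R3 - (2/5)·R2
REF = 
  [  -2,   -2,    3]
  [   0,   -5,    0]
  [   0,    0, 11/2]
Pivot columns: 1, 2, 3 → 3 pivots.
dim(Col(A)) = number of pivot columns = 3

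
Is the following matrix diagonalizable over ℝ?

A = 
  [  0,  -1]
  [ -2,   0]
Yes

tr(A) = 0, det(A) = -2
Characteristic polynomial: λ² - tr(A)λ + det(A) = λ² - 2
λ² - 2 = 0  ⇒  λ = (0 ± √((0)² - 4·(-2)))/2 = (0 ± √(8))/2
  = √2,  -√2
Eigenvalues: √2, -√2  (≈ 1.414, -1.414)
The two irrational eigenvalues are distinct (simple), so each has alg. mult. = geom. mult. = 1.
Sum of geometric multiplicities equals n, so A has n independent eigenvectors.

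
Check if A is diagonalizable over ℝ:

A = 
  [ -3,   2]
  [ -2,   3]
Yes

tr(A) = 0, det(A) = -5
Characteristic polynomial: λ² - tr(A)λ + det(A) = λ² - 5
λ² - 5 = 0  ⇒  λ = (0 ± √((0)² - 4·(-5)))/2 = (0 ± √(20))/2
  = √5,  -√5
Eigenvalues: √5, -√5  (≈ 2.236, -2.236)
The two irrational eigenvalues are distinct (simple), so each has alg. mult. = geom. mult. = 1.
Sum of geometric multiplicities equals n, so A has n independent eigenvectors.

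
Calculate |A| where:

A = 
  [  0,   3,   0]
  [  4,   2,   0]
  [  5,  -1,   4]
-48

Cofactor expansion along row 1:
det(A) = (0)·((2)(4) - (0)(-1)) - (3)·((4)(4) - (0)(5)) + (0)·((4)(-1) - (2)(5))
  = (0)(8) - (3)(16) + (0)(-14)
  = -48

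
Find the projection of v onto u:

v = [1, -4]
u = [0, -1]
v·u = (1)(0) + (-4)(-1) = 4
u·u = (0)² + (-1)² = 1
proj_u(v) = (v·u / u·u) × u = (4/1) × u = (4) × u

proj_u(v) = [0, -4]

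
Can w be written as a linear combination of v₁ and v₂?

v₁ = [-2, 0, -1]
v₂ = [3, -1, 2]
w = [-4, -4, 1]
No

Form the augmented matrix and row-reduce:
[v₁|v₂|w] = 
  [ -2,   3,  -4]
  [  0,  -1,  -4]
  [ -1,   2,   1]
R3 → R3 - (1/2)·R1
R3 → R3 + (1/2)·R2
REF = 
  [ -2,   3,  -4]
  [  0,  -1,  -4]
  [  0,   0,   1]

Row 3 reads [0 0 | 1], i.e. 0 = 1, so the system is inconsistent and w ∉ span{v₁, v₂}.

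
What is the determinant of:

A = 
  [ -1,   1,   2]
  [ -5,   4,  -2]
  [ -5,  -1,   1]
63

Cofactor expansion along row 1:
det(A) = (-1)·((4)(1) - (-2)(-1)) - (1)·((-5)(1) - (-2)(-5)) + (2)·((-5)(-1) - (4)(-5))
  = (-1)(2) - (1)(-15) + (2)(25)
  = 63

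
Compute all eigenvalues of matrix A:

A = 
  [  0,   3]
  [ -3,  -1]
λ = (-1 + i√35)/2, (-1 - i√35)/2  (≈ -0.5 + 2.958i, -0.5 - 2.958i)

tr(A) = -1, det(A) = 9
Characteristic polynomial: λ² - tr(A)λ + det(A) = λ² + λ + 9
λ² + λ + 9 = 0  ⇒  λ = (-1 ± √((1)² - 4·(9)))/2 = (-1 ± √(-35))/2
  = (-1 + i√35)/2,  (-1 - i√35)/2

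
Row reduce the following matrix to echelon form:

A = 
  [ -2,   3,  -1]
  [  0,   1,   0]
Row operations:
No row operations needed (already in echelon form).

Resulting echelon form:
REF = 
  [ -2,   3,  -1]
  [  0,   1,   0]

Rank = 2 (number of non-zero pivot rows).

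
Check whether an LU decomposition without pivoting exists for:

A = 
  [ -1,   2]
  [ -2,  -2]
Yes.
A[1,1] = -1 ≠ 0, so Gaussian elimination proceeds without a row swap: multiplier ℓ₂₁ = (-2)/(-1) = 2, and U[2,2] = -2 - (2)(2) = -6.
L = 
  [  1,   0]
  [  2,   1]
U = 
  [ -1,   2]
  [  0,  -6]
Check row 2 of LU: [(2)(-1), (2)(2) + (-6)] = [-2, -2] = row 2 of A ✓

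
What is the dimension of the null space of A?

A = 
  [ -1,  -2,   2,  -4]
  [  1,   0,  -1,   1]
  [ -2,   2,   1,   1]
nullity(A) = 2

Row reduce:
R2 → R2 + (1)·R1
R3 → R3 - (2)·R1
R3 → R3 + (3)·R2
REF = 
  [ -1,  -2,   2,  -4]
  [  0,  -2,   1,  -3]
  [  0,   0,   0,   0]
Pivot columns: 1, 2 → 2 pivots.
rank(A) = 2, so nullity(A) = 4 - 2 = 2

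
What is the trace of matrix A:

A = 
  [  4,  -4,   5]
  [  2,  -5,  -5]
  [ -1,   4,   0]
-1

tr(A) = 4 + -5 + 0 = -1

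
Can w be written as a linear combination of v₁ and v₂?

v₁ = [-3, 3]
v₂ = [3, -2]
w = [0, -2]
Yes

Form the augmented matrix and row-reduce:
[v₁|v₂|w] = 
  [ -3,   3,   0]
  [  3,  -2,  -2]
R2 → R2 + (1)·R1
REF = 
  [ -3,   3,   0]
  [  0,   1,  -2]

No row of the form [0 0 | nonzero], so the system is consistent. Back-substitution gives c₁ = -2, c₂ = -2: w = (-2)·v₁ + (-2)·v₂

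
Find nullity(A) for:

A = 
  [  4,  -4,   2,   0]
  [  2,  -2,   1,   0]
nullity(A) = 3

Row reduce:
R2 → R2 - (1/2)·R1
REF = 
  [  4,  -4,   2,   0]
  [  0,   0,   0,   0]
Pivot columns: 1 → 1 pivot.
rank(A) = 1, so nullity(A) = 4 - 1 = 3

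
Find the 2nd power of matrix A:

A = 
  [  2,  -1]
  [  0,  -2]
A² = A·A:
A²[1,1] = (2)(2) + (-1)(0) = 4
A²[1,2] = (2)(-1) + (-1)(-2) = 0
A²[2,1] = (0)(2) + (-2)(0) = 0
A²[2,2] = (0)(-1) + (-2)(-2) = 4
A² = 
  [  4,   0]
  [  0,   4]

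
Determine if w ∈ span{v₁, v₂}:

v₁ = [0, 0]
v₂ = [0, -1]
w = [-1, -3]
No

Form the augmented matrix and row-reduce:
[v₁|v₂|w] = 
  [  0,   0,  -1]
  [  0,  -1,  -3]
Swap R1 ↔ R2
REF = 
  [  0,  -1,  -3]
  [  0,   0,  -1]

Row 2 reads [0 0 | -1], i.e. 0 = -1, so the system is inconsistent and w ∉ span{v₁, v₂}.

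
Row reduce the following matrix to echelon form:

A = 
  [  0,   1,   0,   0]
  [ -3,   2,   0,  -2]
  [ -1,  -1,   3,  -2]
Row operations:
Swap R1 ↔ R2
R3 → R3 - (1/3)·R1
R3 → R3 + (5/3)·R2

Resulting echelon form:
REF = 
  [  -3,    2,    0,   -2]
  [   0,    1,    0,    0]
  [   0,    0,    3, -4/3]

Rank = 3 (number of non-zero pivot rows).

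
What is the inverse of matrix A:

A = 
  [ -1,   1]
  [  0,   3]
det(A) = (-1)(3) - (1)(0) = -3
For a 2×2 matrix, A⁻¹ = (1/det(A)) · [[d, -b], [-c, a]]
    = (-1/3) · [[3, -1], [0, -1]]

A⁻¹ = 
  [ -1, 1/3]
  [  0, 1/3]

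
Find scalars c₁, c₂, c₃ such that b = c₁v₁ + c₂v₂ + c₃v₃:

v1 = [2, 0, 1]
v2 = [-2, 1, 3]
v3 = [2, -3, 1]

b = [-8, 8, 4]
c1 = 0, c2 = 2, c3 = -2

b = 0·v1 + 2·v2 + -2·v3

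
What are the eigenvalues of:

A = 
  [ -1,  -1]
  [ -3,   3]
λ = 1 + √7, 1 - √7  (≈ 3.646, -1.646)

tr(A) = 2, det(A) = -6
Characteristic polynomial: λ² - tr(A)λ + det(A) = λ² - 2λ - 6
λ² - 2λ - 6 = 0  ⇒  λ = (2 ± √((-2)² - 4·(-6)))/2 = (2 ± √(28))/2
  = 1 + √7,  1 - √7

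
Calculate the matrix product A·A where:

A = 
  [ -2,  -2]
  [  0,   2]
A² = A·A:
A²[1,1] = (-2)(-2) + (-2)(0) = 4
A²[1,2] = (-2)(-2) + (-2)(2) = 0
A²[2,1] = (0)(-2) + (2)(0) = 0
A²[2,2] = (0)(-2) + (2)(2) = 4
A² = 
  [  4,   0]
  [  0,   4]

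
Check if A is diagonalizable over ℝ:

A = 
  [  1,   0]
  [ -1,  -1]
Yes

tr(A) = 0, det(A) = -1
Characteristic polynomial: λ² - tr(A)λ + det(A) = λ² - 1
λ² - 1 = (λ + 1)(λ - 1)
Eigenvalues: 1, -1
λ=-1: alg. mult. = 1, geom. mult. = 2 - rank(A - (-1)I) = 2 - 1 = 1
λ=1: alg. mult. = 1, geom. mult. = 2 - rank(A - (1)I) = 2 - 1 = 1
Sum of geometric multiplicities equals n, so A has n independent eigenvectors.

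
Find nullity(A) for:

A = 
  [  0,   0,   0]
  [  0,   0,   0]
nullity(A) = 3

Row reduce:
(no row operations needed)
REF = 
  [  0,   0,   0]
  [  0,   0,   0]
Pivot columns: none → 0 pivots.
rank(A) = 0, so nullity(A) = 3 - 0 = 3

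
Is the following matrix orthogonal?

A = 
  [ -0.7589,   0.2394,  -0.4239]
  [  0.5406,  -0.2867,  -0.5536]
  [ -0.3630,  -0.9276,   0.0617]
No

AᵀA = 
  [  0.9999,   0,   0]
  [  0,   1,   0]
  [  0,   0,   0.4900]
≠ I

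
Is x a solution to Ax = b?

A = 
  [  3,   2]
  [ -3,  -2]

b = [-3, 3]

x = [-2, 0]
No

Ax = [-6, 6] ≠ b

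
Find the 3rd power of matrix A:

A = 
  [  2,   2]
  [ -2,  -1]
A^3 = 
  [ -4,  -2]
  [  2,  -1]

A² = A·A:
A²[1,1] = (2)(2) + (2)(-2) = 0
A²[1,2] = (2)(2) + (2)(-1) = 2
A²[2,1] = (-2)(2) + (-1)(-2) = -2
A²[2,2] = (-2)(2) + (-1)(-1) = -3
A² = 
  [  0,   2]
  [ -2,  -3]

A^3 = A^2·A:
A^3[1,1] = (0)(2) + (2)(-2) = -4
A^3[1,2] = (0)(2) + (2)(-1) = -2
A^3[2,1] = (-2)(2) + (-3)(-2) = 2
A^3[2,2] = (-2)(2) + (-3)(-1) = -1
A^3 = 
  [ -4,  -2]
  [  2,  -1]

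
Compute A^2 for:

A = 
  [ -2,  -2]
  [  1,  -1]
A² = A·A:
A²[1,1] = (-2)(-2) + (-2)(1) = 2
A²[1,2] = (-2)(-2) + (-2)(-1) = 6
A²[2,1] = (1)(-2) + (-1)(1) = -3
A²[2,2] = (1)(-2) + (-1)(-1) = -1
A² = 
  [  2,   6]
  [ -3,  -1]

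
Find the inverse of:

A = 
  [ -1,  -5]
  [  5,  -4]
det(A) = (-1)(-4) - (-5)(5) = 29
For a 2×2 matrix, A⁻¹ = (1/det(A)) · [[d, -b], [-c, a]]
    = (1/29) · [[-4, 5], [-5, -1]]

A⁻¹ = 
  [-4/29,  5/29]
  [-5/29, -1/29]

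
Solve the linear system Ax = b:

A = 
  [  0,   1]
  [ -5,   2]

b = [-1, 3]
Row reduce the augmented matrix [A|b]:
Swap R1 ↔ R2
REF = 
  [ -5,   2,   3]
  [  0,   1,  -1]

Back-substitution:
x₂ = (-1) / 1 = -1
x₁ = (3 - (2)(-1)) / (-5) = -1

x = [-1, -1]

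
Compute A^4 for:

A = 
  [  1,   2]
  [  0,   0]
A^4 = 
  [  1,   2]
  [  0,   0]

A² = A·A:
A²[1,1] = (1)(1) + (2)(0) = 1
A²[1,2] = (1)(2) + (2)(0) = 2
A²[2,1] = (0)(1) + (0)(0) = 0
A²[2,2] = (0)(2) + (0)(0) = 0
A² = 
  [  1,   2]
  [  0,   0]

A^3 = A^2·A:
A^3[1,1] = (1)(1) + (2)(0) = 1
A^3[1,2] = (1)(2) + (2)(0) = 2
A^3[2,1] = (0)(1) + (0)(0) = 0
A^3[2,2] = (0)(2) + (0)(0) = 0
A^3 = 
  [  1,   2]
  [  0,   0]

A^4 = A^3·A:
A^4[1,1] = (1)(1) + (2)(0) = 1
A^4[1,2] = (1)(2) + (2)(0) = 2
A^4[2,1] = (0)(1) + (0)(0) = 0
A^4[2,2] = (0)(2) + (0)(0) = 0
A^4 = 
  [  1,   2]
  [  0,   0]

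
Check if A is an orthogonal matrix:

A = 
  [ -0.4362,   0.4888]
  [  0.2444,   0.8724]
No

AᵀA = 
  [  0.2500,   0]
  [  0,   1]
≠ I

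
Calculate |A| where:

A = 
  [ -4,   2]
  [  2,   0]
For a 2×2 matrix, det = ad - bc = (-4)(0) - (2)(2) = -4

det(A) = -4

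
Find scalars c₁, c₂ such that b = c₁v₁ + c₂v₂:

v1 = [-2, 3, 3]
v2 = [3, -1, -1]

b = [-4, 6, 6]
c1 = 2, c2 = 0

b = 2·v1 + 0·v2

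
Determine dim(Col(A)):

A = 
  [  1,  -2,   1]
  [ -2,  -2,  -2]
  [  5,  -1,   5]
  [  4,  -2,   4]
dim(Col(A)) = 2

Row reduce:
R2 → R2 + (2)·R1
R3 → R3 - (5)·R1
R4 → R4 - (4)·R1
R3 → R3 + (3/2)·R2
R4 → R4 + (1)·R2
REF = 
  [  1,  -2,   1]
  [  0,  -6,   0]
  [  0,   0,   0]
  [  0,   0,   0]
Pivot columns: 1, 2 → 2 pivots.
dim(Col(A)) = number of pivot columns = 2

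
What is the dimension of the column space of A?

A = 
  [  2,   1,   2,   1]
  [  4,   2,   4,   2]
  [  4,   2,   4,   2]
Row reduce:
R2 → R2 - (2)·R1
R3 → R3 - (2)·R1
REF = 
  [  2,   1,   2,   1]
  [  0,   0,   0,   0]
  [  0,   0,   0,   0]
Pivot columns: 1 → 1 pivot.
dim(Col(A)) = number of pivot columns = 1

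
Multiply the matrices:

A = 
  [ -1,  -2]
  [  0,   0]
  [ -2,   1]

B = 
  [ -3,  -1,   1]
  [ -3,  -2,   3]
A is 3×2 and B is 2×3, so AB is 3×3. Each entry is (row of A)·(column of B):
AB[1,1] = (-1)(-3) + (-2)(-3) = 9
AB[1,2] = (-1)(-1) + (-2)(-2) = 5
AB[1,3] = (-1)(1) + (-2)(3) = -7
AB[2,1] = (0)(-3) + (0)(-3) = 0
AB[2,2] = (0)(-1) + (0)(-2) = 0
AB[2,3] = (0)(1) + (0)(3) = 0
AB[3,1] = (-2)(-3) + (1)(-3) = 3
AB[3,2] = (-2)(-1) + (1)(-2) = 0
AB[3,3] = (-2)(1) + (1)(3) = 1

AB = 
  [  9,   5,  -7]
  [  0,   0,   0]
  [  3,   0,   1]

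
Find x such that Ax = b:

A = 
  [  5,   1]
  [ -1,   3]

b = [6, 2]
x = [1, 1]

Row reduce the augmented matrix [A|b]:
R2 → R2 + (1/5)·R1
REF = 
  [   5,    1,    6]
  [   0, 16/5, 16/5]

Back-substitution:
x₂ = (16/5) / (16/5) = 1
x₁ = (6 - (1)(1)) / 5 = 1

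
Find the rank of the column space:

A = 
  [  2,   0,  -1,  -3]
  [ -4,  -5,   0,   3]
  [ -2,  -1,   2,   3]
dim(Col(A)) = 3

Row reduce:
R2 → R2 + (2)·R1
R3 → R3 + (1)·R1
R3 → R3 - (1/5)·R2
REF = 
  [  2,   0,  -1,  -3]
  [  0,  -5,  -2,  -3]
  [  0,   0, 7/5, 3/5]
Pivot columns: 1, 2, 3 → 3 pivots.
dim(Col(A)) = number of pivot columns = 3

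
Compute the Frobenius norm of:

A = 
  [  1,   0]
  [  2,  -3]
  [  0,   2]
||A||_F = 4.243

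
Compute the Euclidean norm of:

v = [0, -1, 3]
3.162

||v||₂ = √((0)² + (-1)² + (3)²) = √10 = 3.162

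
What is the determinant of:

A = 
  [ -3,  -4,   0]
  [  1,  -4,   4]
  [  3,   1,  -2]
Cofactor expansion along row 1:
det(A) = (-3)·((-4)(-2) - (4)(1)) - (-4)·((1)(-2) - (4)(3)) + (0)·((1)(1) - (-4)(3))
  = (-3)(4) - (-4)(-14) + (0)(13)
  = -68

det(A) = -68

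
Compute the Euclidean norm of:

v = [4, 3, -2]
5.385

||v||₂ = √((4)² + (3)² + (-2)²) = √29 = 5.385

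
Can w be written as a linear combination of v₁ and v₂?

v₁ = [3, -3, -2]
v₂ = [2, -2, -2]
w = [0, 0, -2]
Yes

Form the augmented matrix and row-reduce:
[v₁|v₂|w] = 
  [  3,   2,   0]
  [ -3,  -2,   0]
  [ -2,  -2,  -2]
R2 → R2 + (1)·R1
R3 → R3 + (2/3)·R1
Swap R2 ↔ R3
REF = 
  [   3,    2,    0]
  [   0, -2/3,   -2]
  [   0,    0,    0]

No row of the form [0 0 | nonzero], so the system is consistent. Back-substitution gives c₁ = -2, c₂ = 3: w = (-2)·v₁ + (3)·v₂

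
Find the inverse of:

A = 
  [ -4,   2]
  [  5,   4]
det(A) = (-4)(4) - (2)(5) = -26
For a 2×2 matrix, A⁻¹ = (1/det(A)) · [[d, -b], [-c, a]]
    = (-1/26) · [[4, -2], [-5, -4]]

A⁻¹ = 
  [-2/13,  1/13]
  [ 5/26,  2/13]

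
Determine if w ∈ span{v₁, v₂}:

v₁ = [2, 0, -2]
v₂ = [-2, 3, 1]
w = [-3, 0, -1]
No

Form the augmented matrix and row-reduce:
[v₁|v₂|w] = 
  [  2,  -2,  -3]
  [  0,   3,   0]
  [ -2,   1,  -1]
R3 → R3 + (1)·R1
R3 → R3 + (1/3)·R2
REF = 
  [  2,  -2,  -3]
  [  0,   3,   0]
  [  0,   0,  -4]

Row 3 reads [0 0 | -4], i.e. 0 = -4, so the system is inconsistent and w ∉ span{v₁, v₂}.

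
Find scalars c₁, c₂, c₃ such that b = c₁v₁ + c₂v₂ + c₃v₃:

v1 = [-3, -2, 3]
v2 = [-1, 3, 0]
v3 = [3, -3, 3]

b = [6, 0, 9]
c1 = 0, c2 = 3, c3 = 3

b = 0·v1 + 3·v2 + 3·v3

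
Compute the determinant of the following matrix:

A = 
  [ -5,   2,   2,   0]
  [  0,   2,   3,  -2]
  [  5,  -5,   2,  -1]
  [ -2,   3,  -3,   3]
Cofactor expansion along row 1: det(A) = a₁₁M₁₁ - a₁₂M₁₂ + a₁₃M₁₃ - a₁₄M₁₄

M₁₁ = det[[2, 3, -2]; [-5, 2, -1]; [3, -3, 3]]
  = (2)·((2)(3) - (-1)(-3)) - (3)·((-5)(3) - (-1)(3)) + (-2)·((-5)(-3) - (2)(3))
  = (2)(3) - (3)(-12) + (-2)(9)
  = 24
M₁₂ = det[[0, 3, -2]; [5, 2, -1]; [-2, -3, 3]]
  = (0)·((2)(3) - (-1)(-3)) - (3)·((5)(3) - (-1)(-2)) + (-2)·((5)(-3) - (2)(-2))
  = (0)(3) - (3)(13) + (-2)(-11)
  = -17
M₁₃ = det[[0, 2, -2]; [5, -5, -1]; [-2, 3, 3]]
  = (0)·((-5)(3) - (-1)(3)) - (2)·((5)(3) - (-1)(-2)) + (-2)·((5)(3) - (-5)(-2))
  = (0)(-12) - (2)(13) + (-2)(5)
  = -36
M₁₄ = det[[0, 2, 3]; [5, -5, 2]; [-2, 3, -3]]
  = (0)·((-5)(-3) - (2)(3)) - (2)·((5)(-3) - (2)(-2)) + (3)·((5)(3) - (-5)(-2))
  = (0)(9) - (2)(-11) + (3)(5)
  = 37

det(A) = (-5)(24) - (2)(-17) + (2)(-36) - (0)(37) = -158

det(A) = -158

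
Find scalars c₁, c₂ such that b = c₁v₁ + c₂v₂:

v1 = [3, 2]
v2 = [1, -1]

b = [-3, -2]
c1 = -1, c2 = 0

b = -1·v1 + 0·v2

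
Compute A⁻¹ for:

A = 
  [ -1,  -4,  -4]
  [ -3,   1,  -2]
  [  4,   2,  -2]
det(A) = (-1)·((1)(-2) - (-2)(2)) - (-4)·((-3)(-2) - (-2)(4)) + (-4)·((-3)(2) - (1)(4))
  = (-1)(2) - (-4)(14) + (-4)(-10)
  = 94
det(A) = 94 ≠ 0, so A is invertible.

Cofactors Cᵢⱼ = (-1)ⁱ⁺ʲ·Mᵢⱼ:
C = 
  [  2, -14, -10]
  [-16,  18, -14]
  [ 12,  10, -13]

adj(A) = Cᵀ:
adj(A) = 
  [  2, -16,  12]
  [-14,  18,  10]
  [-10, -14, -13]

A⁻¹ = (1/94) · adj(A):
A⁻¹ = 
  [  1/47,  -8/47,   6/47]
  [ -7/47,   9/47,   5/47]
  [ -5/47,  -7/47, -13/94]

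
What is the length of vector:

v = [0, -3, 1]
3.162

||v||₂ = √((0)² + (-3)² + (1)²) = √10 = 3.162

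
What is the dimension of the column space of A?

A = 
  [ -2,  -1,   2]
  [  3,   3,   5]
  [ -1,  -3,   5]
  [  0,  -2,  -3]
Row reduce:
R2 → R2 + (3/2)·R1
R3 → R3 - (1/2)·R1
R3 → R3 + (5/3)·R2
R4 → R4 + (4/3)·R2
R4 → R4 - (23/52)·R3
REF = 
  [  -2,   -1,    2]
  [   0,  3/2,    8]
  [   0,    0, 52/3]
  [   0,    0,    0]
Pivot columns: 1, 2, 3 → 3 pivots.
dim(Col(A)) = number of pivot columns = 3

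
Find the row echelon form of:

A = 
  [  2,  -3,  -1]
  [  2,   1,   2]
Row operations:
R2 → R2 - (1)·R1

Resulting echelon form:
REF = 
  [  2,  -3,  -1]
  [  0,   4,   3]

Rank = 2 (number of non-zero pivot rows).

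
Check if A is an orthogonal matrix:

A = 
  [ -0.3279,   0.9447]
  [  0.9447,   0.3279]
Yes

AᵀA = 
  [  1,   0]
  [  0,   1]
≈ I (equal to I up to the 4-dp rounding of the entries)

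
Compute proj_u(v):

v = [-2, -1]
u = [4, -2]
v·u = (-2)(4) + (-1)(-2) = -6
u·u = (4)² + (-2)² = 20
proj_u(v) = (v·u / u·u) × u = (-6/20) × u = (-3/10) × u

proj_u(v) = [-6/5, 3/5]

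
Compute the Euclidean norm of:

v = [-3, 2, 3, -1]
4.796

||v||₂ = √((-3)² + (2)² + (3)² + (-1)²) = √23 = 4.796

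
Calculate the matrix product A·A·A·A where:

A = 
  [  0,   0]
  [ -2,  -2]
A² = A·A:
A²[1,1] = (0)(0) + (0)(-2) = 0
A²[1,2] = (0)(0) + (0)(-2) = 0
A²[2,1] = (-2)(0) + (-2)(-2) = 4
A²[2,2] = (-2)(0) + (-2)(-2) = 4
A² = 
  [  0,   0]
  [  4,   4]

A^3 = A^2·A:
A^3[1,1] = (0)(0) + (0)(-2) = 0
A^3[1,2] = (0)(0) + (0)(-2) = 0
A^3[2,1] = (4)(0) + (4)(-2) = -8
A^3[2,2] = (4)(0) + (4)(-2) = -8
A^3 = 
  [  0,   0]
  [ -8,  -8]

A^4 = A^3·A:
A^4[1,1] = (0)(0) + (0)(-2) = 0
A^4[1,2] = (0)(0) + (0)(-2) = 0
A^4[2,1] = (-8)(0) + (-8)(-2) = 16
A^4[2,2] = (-8)(0) + (-8)(-2) = 16
A^4 = 
  [  0,   0]
  [ 16,  16]

Therefore
A^4 = 
  [  0,   0]
  [ 16,  16]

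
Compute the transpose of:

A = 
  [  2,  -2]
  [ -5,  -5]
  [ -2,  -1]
Aᵀ = 
  [  2,  -5,  -2]
  [ -2,  -5,  -1]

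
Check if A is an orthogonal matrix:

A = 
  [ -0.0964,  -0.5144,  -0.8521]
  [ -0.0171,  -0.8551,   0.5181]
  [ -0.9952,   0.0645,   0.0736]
Yes

AᵀA = 
  [  1,   0,   0]
  [  0,   1,   0]
  [  0,   0,   0.9999]
≈ I (equal to I up to the 4-dp rounding of the entries)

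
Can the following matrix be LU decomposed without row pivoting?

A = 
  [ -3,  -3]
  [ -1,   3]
Yes.
A[1,1] = -3 ≠ 0, so Gaussian elimination proceeds without a row swap: multiplier ℓ₂₁ = (-1)/(-3) = 1/3, and U[2,2] = 3 - (1/3)(-3) = 4.
L = 
  [  1,   0]
  [1/3,   1]
U = 
  [ -3,  -3]
  [  0,   4]
Check row 2 of LU: [(1/3)(-3), (1/3)(-3) + 4] = [-1, 3] = row 2 of A ✓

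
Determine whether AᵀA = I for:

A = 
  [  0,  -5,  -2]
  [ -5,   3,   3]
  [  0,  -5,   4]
No

AᵀA = 
  [ 25, -15, -15]
  [-15,  59,  -1]
  [-15,  -1,  29]
≠ I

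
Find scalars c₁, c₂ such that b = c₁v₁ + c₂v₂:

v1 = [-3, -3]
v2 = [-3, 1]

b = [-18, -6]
c1 = 3, c2 = 3

b = 3·v1 + 3·v2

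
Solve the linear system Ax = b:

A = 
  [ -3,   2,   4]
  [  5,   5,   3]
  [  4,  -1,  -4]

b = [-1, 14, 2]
x = [3, -2, 3]

Row reduce the augmented matrix [A|b]:
R2 → R2 + (5/3)·R1
R3 → R3 + (4/3)·R1
R3 → R3 - (1/5)·R2
REF = 
  [  -3,    2,    4,   -1]
  [   0, 25/3, 29/3, 37/3]
  [   0,    0, -3/5, -9/5]

Back-substitution:
x₃ = (-9/5) / (-3/5) = 3
x₂ = (37/3 - (29/3)(3)) / (25/3) = -2
x₁ = (-1 - (2)(-2) - (4)(3)) / (-3) = 3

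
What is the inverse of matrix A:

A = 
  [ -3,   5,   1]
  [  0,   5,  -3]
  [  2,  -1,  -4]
det(A) = (-3)·((5)(-4) - (-3)(-1)) - (5)·((0)(-4) - (-3)(2)) + (1)·((0)(-1) - (5)(2))
  = (-3)(-23) - (5)(6) + (1)(-10)
  = 29
det(A) = 29 ≠ 0, so A is invertible.

Cofactors Cᵢⱼ = (-1)ⁱ⁺ʲ·Mᵢⱼ:
C = 
  [-23,  -6, -10]
  [ 19,  10,   7]
  [-20,  -9, -15]

adj(A) = Cᵀ:
adj(A) = 
  [-23,  19, -20]
  [ -6,  10,  -9]
  [-10,   7, -15]

A⁻¹ = (1/29) · adj(A):
A⁻¹ = 
  [-23/29,  19/29, -20/29]
  [ -6/29,  10/29,  -9/29]
  [-10/29,   7/29, -15/29]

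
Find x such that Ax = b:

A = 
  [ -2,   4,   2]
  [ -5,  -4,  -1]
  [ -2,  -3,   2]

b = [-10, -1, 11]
x = [2, -3, 3]

Row reduce the augmented matrix [A|b]:
R2 → R2 - (5/2)·R1
R3 → R3 - (1)·R1
R3 → R3 - (1/2)·R2
REF = 
  [ -2,   4,   2, -10]
  [  0, -14,  -6,  24]
  [  0,   0,   3,   9]

Back-substitution:
x₃ = 9 / 3 = 3
x₂ = (24 - (-6)(3)) / (-14) = -3
x₁ = (-10 - (4)(-3) - (2)(3)) / (-2) = 2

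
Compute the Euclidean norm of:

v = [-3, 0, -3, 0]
4.243

||v||₂ = √((-3)² + (0)² + (-3)² + (0)²) = √18 = 4.243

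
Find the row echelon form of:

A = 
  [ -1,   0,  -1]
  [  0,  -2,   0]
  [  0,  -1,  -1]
Row operations:
R3 → R3 - (1/2)·R2

Resulting echelon form:
REF = 
  [ -1,   0,  -1]
  [  0,  -2,   0]
  [  0,   0,  -1]

Rank = 3 (number of non-zero pivot rows).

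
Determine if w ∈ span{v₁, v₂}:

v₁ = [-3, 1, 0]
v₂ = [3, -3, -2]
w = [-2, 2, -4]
No

Form the augmented matrix and row-reduce:
[v₁|v₂|w] = 
  [ -3,   3,  -2]
  [  1,  -3,   2]
  [  0,  -2,  -4]
R2 → R2 + (1/3)·R1
R3 → R3 - (1)·R2
REF = 
  [   -3,     3,    -2]
  [    0,    -2,   4/3]
  [    0,     0, -16/3]

Row 3 reads [0 0 | -16/3], i.e. 0 = -16/3, so the system is inconsistent and w ∉ span{v₁, v₂}.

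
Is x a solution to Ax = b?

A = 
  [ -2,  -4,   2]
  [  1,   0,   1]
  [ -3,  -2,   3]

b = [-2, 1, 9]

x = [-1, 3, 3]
No

Ax = [-4, 2, 6] ≠ b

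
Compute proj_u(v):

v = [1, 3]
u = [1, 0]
proj_u(v) = [1, 0]

v·u = (1)(1) + (3)(0) = 1
u·u = (1)² + (0)² = 1
proj_u(v) = (v·u / u·u) × u = (1/1) × u = (1) × u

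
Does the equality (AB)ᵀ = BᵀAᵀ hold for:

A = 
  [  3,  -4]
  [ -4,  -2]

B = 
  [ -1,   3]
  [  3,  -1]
Yes

(AB)ᵀ = 
  [-15,  -2]
  [ 13, -10]

BᵀAᵀ = 
  [-15,  -2]
  [ 13, -10]

Both sides are equal — this is the standard identity (AB)ᵀ = BᵀAᵀ, which holds for all A, B.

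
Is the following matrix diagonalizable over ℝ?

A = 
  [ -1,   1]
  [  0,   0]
Yes

tr(A) = -1, det(A) = 0
Characteristic polynomial: λ² - tr(A)λ + det(A) = λ² + λ
λ² + λ = λ(λ + 1)
Eigenvalues: 0, -1
λ=-1: alg. mult. = 1, geom. mult. = 2 - rank(A - (-1)I) = 2 - 1 = 1
λ=0: alg. mult. = 1, geom. mult. = 2 - rank(A - (0)I) = 2 - 1 = 1
Sum of geometric multiplicities equals n, so A has n independent eigenvectors.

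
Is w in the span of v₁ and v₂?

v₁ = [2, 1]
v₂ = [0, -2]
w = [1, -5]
Yes

Form the augmented matrix and row-reduce:
[v₁|v₂|w] = 
  [  2,   0,   1]
  [  1,  -2,  -5]
R2 → R2 - (1/2)·R1
REF = 
  [    2,     0,     1]
  [    0,    -2, -11/2]

No row of the form [0 0 | nonzero], so the system is consistent. Back-substitution gives c₁ = 1/2, c₂ = 11/4: w = (1/2)·v₁ + (11/4)·v₂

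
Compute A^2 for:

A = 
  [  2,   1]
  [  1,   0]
A² = A·A:
A²[1,1] = (2)(2) + (1)(1) = 5
A²[1,2] = (2)(1) + (1)(0) = 2
A²[2,1] = (1)(2) + (0)(1) = 2
A²[2,2] = (1)(1) + (0)(0) = 1
A² = 
  [  5,   2]
  [  2,   1]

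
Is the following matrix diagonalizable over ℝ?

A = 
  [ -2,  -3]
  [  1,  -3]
No

tr(A) = -5, det(A) = 9
Characteristic polynomial: λ² - tr(A)λ + det(A) = λ² + 5λ + 9
λ² + 5λ + 9 = 0  ⇒  λ = (-5 ± √((5)² - 4·(9)))/2 = (-5 ± √(-11))/2
  = (-5 + i√11)/2,  (-5 - i√11)/2
Eigenvalues: (-5 + i√11)/2, (-5 - i√11)/2  (≈ -2.5 + 1.658i, -2.5 - 1.658i)
Has complex eigenvalues (not diagonalizable over ℝ).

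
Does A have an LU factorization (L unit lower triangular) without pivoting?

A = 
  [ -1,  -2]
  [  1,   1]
Yes.
A[1,1] = -1 ≠ 0, so Gaussian elimination proceeds without a row swap: multiplier ℓ₂₁ = (1)/(-1) = -1, and U[2,2] = 1 - (-1)(-2) = -1.
L = 
  [  1,   0]
  [ -1,   1]
U = 
  [ -1,  -2]
  [  0,  -1]
Check row 2 of LU: [(-1)(-1), (-1)(-2) + (-1)] = [1, 1] = row 2 of A ✓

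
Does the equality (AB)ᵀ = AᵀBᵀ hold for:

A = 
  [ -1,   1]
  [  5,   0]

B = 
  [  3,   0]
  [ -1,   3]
No

(AB)ᵀ = 
  [ -4,  15]
  [  3,   0]

AᵀBᵀ = 
  [ -3,  16]
  [  3,  -1]

The two matrices differ, so (AB)ᵀ ≠ AᵀBᵀ in general. The correct identity is (AB)ᵀ = BᵀAᵀ.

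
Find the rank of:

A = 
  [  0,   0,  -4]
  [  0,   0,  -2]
rank(A) = 1

Row reduce:
R2 → R2 - (1/2)·R1
REF = 
  [  0,   0,  -4]
  [  0,   0,   0]
Pivot columns: 3 → 1 pivot.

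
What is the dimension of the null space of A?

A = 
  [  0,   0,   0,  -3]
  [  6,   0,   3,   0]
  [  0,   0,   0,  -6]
nullity(A) = 2

Row reduce:
Swap R1 ↔ R2
R3 → R3 - (2)·R2
REF = 
  [  6,   0,   3,   0]
  [  0,   0,   0,  -3]
  [  0,   0,   0,   0]
Pivot columns: 1, 4 → 2 pivots.
rank(A) = 2, so nullity(A) = 4 - 2 = 2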